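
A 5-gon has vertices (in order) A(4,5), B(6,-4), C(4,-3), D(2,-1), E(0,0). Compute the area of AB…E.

23

Apply the shoelace formula: 2A = Σ (x_i·y_{i+1} − x_{i+1}·y_i), indices taken mod 5.
Cross-terms: -46, -2, 2, 0, 0  ⇒  Σ = -46
Area = |Σ|/2 = 23.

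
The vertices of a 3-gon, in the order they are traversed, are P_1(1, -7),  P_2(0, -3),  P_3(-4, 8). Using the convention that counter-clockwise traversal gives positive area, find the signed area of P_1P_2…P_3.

2.5

Cross-terms: -3, -12, 20  ⇒  Σ = 5
Signed area = Σ/2 = 2.5 (positive ⇒ counter-clockwise traversal).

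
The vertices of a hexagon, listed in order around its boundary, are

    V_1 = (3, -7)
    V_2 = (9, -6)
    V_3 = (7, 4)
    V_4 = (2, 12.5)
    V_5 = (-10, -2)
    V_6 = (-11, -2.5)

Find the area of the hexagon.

205.5

Apply the shoelace formula: 2A = Σ (x_i·y_{i+1} − x_{i+1}·y_i), indices taken mod 6.
Σ = (45) + (78) + (79.5) + (121) + (3) + (84.5) = 411
Area = |Σ|/2 = 205.5.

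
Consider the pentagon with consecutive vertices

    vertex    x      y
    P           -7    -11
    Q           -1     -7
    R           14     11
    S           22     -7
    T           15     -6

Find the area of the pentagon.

Apply the shoelace (surveyor's) formula: 2A = Σ (x_i·y_{i+1} − x_{i+1}·y_i), indices taken mod 5.
Cross-terms: 38, 87, -340, -27, -207  ⇒  Σ = -449
Area = |Σ|/2 = 224.5.

224.5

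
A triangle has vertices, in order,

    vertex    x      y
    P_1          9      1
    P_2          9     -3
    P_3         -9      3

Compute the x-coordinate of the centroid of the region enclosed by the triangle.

3

Apply the shoelace (surveyor's) formula. First the cross-terms c_i = x_i·y_{i+1} − x_{i+1}·y_i:
  -36, 0, -36  ⇒  2A = -72, A = -36.
Then Σ (x_i + x_{i+1})·c_i = -648, so x̄ = -648 / (6·(-36)) = 3.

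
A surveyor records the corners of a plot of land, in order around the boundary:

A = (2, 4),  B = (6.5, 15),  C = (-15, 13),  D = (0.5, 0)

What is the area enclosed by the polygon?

154.5

Apply the surveyor's formula: 2A = Σ (x_i·y_{i+1} − x_{i+1}·y_i), indices taken mod 4.
Σ = (4) + (309.5) + (-6.5) + (2) = 309
Area = |Σ|/2 = 154.5.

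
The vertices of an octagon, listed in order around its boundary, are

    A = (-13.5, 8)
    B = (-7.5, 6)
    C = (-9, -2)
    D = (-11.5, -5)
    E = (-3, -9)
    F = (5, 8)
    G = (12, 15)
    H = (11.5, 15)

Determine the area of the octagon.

230.25

Apply the shoelace (surveyor's) formula: 2A = Σ (x_i·y_{i+1} − x_{i+1}·y_i), indices taken mod 8.
Σ = (-21) + (69) + (22) + (88.5) + (21) + (-21) + (7.5) + (294.5) = 460.5
Area = |Σ|/2 = 230.25.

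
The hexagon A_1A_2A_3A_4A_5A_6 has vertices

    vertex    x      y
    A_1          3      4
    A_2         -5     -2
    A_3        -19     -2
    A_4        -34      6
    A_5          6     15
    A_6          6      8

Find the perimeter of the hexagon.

94

|A_1A_2| = √((-8)² + (-6)²) = √100 = 10
|A_2A_3| = √((-14)² + (0)²) = √196 = 14
|A_3A_4| = √((-15)² + (8)²) = √289 = 17
|A_4A_5| = √((40)² + (9)²) = √1681 = 41
|A_5A_6| = √((0)² + (-7)²) = √49 = 7
|A_6A_1| = √((-3)² + (-4)²) = √25 = 5
Perimeter = 10 + 14 + 17 + 41 + 7 + 5 = 94.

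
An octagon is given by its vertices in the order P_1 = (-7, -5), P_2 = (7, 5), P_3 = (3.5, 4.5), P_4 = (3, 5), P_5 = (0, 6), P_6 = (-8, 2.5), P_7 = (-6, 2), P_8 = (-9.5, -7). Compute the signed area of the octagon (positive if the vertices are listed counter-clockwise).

71.25

Cross-terms: 0, 14, 4, 18, 48, -1, 61, -1.5  ⇒  Σ = 142.5
Signed area = Σ/2 = 71.25 (positive ⇒ counter-clockwise traversal).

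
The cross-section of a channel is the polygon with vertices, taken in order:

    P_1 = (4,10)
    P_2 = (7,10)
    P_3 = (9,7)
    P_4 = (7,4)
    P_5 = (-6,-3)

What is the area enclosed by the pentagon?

Apply the surveyor's formula: 2A = Σ (x_i·y_{i+1} − x_{i+1}·y_i), indices taken mod 5.
Σ = (-30) + (-41) + (-13) + (3) + (-48) = -129
Area = |Σ|/2 = 64.5.

64.5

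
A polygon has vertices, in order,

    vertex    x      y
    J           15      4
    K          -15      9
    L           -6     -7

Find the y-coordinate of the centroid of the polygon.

2

Apply Gauss's area formula. First the cross-terms c_i = x_i·y_{i+1} − x_{i+1}·y_i:
  195, 159, 81  ⇒  2A = 435, A = 217.5.
Then Σ (y_i + y_{i+1})·c_i = 2610, so ȳ = 2610 / (6·217.5) = 2.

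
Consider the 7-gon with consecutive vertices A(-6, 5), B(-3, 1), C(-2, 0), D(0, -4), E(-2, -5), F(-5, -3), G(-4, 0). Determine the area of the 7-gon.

20

Cross-terms: 9, 2, 8, -8, -19, -12, -20  ⇒  Σ = -40
Area = |Σ|/2 = 20.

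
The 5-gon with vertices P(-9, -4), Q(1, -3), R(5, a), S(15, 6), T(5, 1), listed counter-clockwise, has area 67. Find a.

-6

The doubled signed area Σ (x_i y_{i+1} − x_{i+1} y_i) is linear in a.
With a=0 it equals 50; the coefficient of a is -14 (from the two edges through R).
So -14·a + 50 = 2·67 = 134 ⇒ a = -6.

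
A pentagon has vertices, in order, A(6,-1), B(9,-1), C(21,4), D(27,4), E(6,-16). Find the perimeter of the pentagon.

|AB| = √((3)² + (0)²) = √9 = 3
|BC| = √((12)² + (5)²) = √169 = 13
|CD| = √((6)² + (0)²) = √36 = 6
|DE| = √((-21)² + (-20)²) = √841 = 29
|EA| = √((0)² + (15)²) = √225 = 15
Perimeter = 3 + 13 + 6 + 29 + 15 = 66.

66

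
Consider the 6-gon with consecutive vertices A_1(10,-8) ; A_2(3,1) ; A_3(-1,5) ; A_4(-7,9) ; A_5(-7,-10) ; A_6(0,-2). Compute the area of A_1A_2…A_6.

121.5

Apply the shoelace (surveyor's) formula: 2A = Σ (x_i·y_{i+1} − x_{i+1}·y_i), indices taken mod 6.
Cross-terms: 34, 16, 26, 133, 14, 20  ⇒  Σ = 243
Area = |Σ|/2 = 121.5.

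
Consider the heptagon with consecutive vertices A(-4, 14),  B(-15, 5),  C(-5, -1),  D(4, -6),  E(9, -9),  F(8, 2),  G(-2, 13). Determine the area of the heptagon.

252

Apply the shoelace (surveyor's) formula: 2A = Σ (x_i·y_{i+1} − x_{i+1}·y_i), indices taken mod 7.
A→B: (-4)(5) − (-15)(14) = 190
B→C: (-15)(-1) − (-5)(5) = 40
C→D: (-5)(-6) − (4)(-1) = 34
D→E: (4)(-9) − (9)(-6) = 18
E→F: (9)(2) − (8)(-9) = 90
F→G: (8)(13) − (-2)(2) = 108
G→A: (-2)(14) − (-4)(13) = 24
Σ = 504
Area = |Σ|/2 = 252.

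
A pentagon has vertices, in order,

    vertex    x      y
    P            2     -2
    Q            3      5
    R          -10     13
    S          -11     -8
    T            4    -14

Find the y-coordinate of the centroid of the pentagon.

-183/178

Apply Gauss's area formula. First the cross-terms c_i = x_i·y_{i+1} − x_{i+1}·y_i:
  16, 89, 223, 186, 20  ⇒  2A = 534, A = 267.
Then Σ (y_i + y_{i+1})·c_i = -1647, so ȳ = -1647 / (6·267) = -183/178.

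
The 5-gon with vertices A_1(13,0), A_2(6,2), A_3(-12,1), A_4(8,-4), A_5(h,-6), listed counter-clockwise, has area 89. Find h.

13

Write out the shoelace sum; only the two edges meeting at A_5 involve h:
2·Area = [(8·(-6) − h·(-4)) + (h·0 − 13·(-6))] + 96
       = 4·h + 126 = 178
⇒ h = 13.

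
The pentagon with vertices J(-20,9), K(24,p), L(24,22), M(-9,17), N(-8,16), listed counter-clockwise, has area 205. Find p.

Write out the shoelace sum; only the two edges meeting at K involve p:
2·Area = [((-20)·p − 24·9) + (24·22 − 24·p)] + 846
       = -44·p + 1158 = 410
⇒ p = 17.

17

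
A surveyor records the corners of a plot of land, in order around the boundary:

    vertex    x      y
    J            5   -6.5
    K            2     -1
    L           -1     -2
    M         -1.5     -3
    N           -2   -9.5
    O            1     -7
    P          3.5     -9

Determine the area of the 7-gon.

36.25

Cross-terms: 8, -5, 0, 8.25, 23.5, 15.5, 22.25  ⇒  Σ = 72.5
Area = |Σ|/2 = 36.25.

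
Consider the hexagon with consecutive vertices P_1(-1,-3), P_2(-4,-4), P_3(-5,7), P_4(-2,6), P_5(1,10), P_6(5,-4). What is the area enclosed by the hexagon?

85.5

Apply the surveyor's formula: 2A = Σ (x_i·y_{i+1} − x_{i+1}·y_i), indices taken mod 6.
Σ = (-8) + (-48) + (-16) + (-26) + (-54) + (-19) = -171
Area = |Σ|/2 = 85.5.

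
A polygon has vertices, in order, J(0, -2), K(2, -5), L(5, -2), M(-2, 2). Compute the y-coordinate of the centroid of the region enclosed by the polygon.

-5/3

Apply the surveyor's formula. First the cross-terms c_i = x_i·y_{i+1} − x_{i+1}·y_i:
  4, 21, 6, 4  ⇒  2A = 35, A = 17.5.
Then Σ (y_i + y_{i+1})·c_i = -175, so ȳ = -175 / (6·17.5) = -5/3.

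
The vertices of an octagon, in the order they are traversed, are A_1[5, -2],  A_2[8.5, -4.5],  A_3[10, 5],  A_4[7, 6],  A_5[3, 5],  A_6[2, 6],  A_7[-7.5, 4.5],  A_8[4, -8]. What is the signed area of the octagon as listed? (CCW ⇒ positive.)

130

Cross-terms: -5.5, 87.5, 25, 17, 8, 54, 42, 32  ⇒  Σ = 260
Signed area = Σ/2 = 130 (positive ⇒ counter-clockwise traversal).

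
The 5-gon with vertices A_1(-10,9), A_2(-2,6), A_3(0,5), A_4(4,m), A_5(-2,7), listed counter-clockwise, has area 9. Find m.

5

The doubled signed area Σ (x_i y_{i+1} − x_{i+1} y_i) is linear in m.
With m=0 it equals 8; the coefficient of m is 2 (from the two edges through A_4).
So 2·m + 8 = 2·9 = 18 ⇒ m = 5.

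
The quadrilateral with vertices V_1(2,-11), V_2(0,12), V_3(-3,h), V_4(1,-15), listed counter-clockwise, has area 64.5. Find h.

-5

The doubled signed area Σ (x_i y_{i+1} − x_{i+1} y_i) is linear in h.
With h=0 it equals 124; the coefficient of h is -1 (from the two edges through V_3).
So -1·h + 124 = 2·64.5 = 129 ⇒ h = -5.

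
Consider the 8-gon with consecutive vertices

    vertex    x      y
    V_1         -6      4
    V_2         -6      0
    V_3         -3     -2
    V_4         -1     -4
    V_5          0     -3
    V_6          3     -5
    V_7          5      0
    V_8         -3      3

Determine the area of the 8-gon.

52

Apply Gauss's area formula: 2A = Σ (x_i·y_{i+1} − x_{i+1}·y_i), indices taken mod 8.
V_1→V_2: (-6)(0) − (-6)(4) = 24
V_2→V_3: (-6)(-2) − (-3)(0) = 12
V_3→V_4: (-3)(-4) − (-1)(-2) = 10
V_4→V_5: (-1)(-3) − (0)(-4) = 3
V_5→V_6: (0)(-5) − (3)(-3) = 9
V_6→V_7: (3)(0) − (5)(-5) = 25
V_7→V_8: (5)(3) − (-3)(0) = 15
V_8→V_1: (-3)(4) − (-6)(3) = 6
Σ = 104
Area = |Σ|/2 = 52.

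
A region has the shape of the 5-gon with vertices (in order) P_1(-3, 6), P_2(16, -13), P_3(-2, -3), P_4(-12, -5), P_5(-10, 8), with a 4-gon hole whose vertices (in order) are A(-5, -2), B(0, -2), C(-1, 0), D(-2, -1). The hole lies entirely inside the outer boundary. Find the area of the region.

Outer boundary:
Cross-terms: -57, -74, -26, -146, -36  ⇒  Σ = -339
Area = |Σ|/2 = 169.5.
Hole:
Apply the surveyor's formula: 2A = Σ (x_i·y_{i+1} − x_{i+1}·y_i), indices taken mod 4.
Cross-terms: 10, -2, 1, -1  ⇒  Σ = 8
Area = |Σ|/2 = 4.
Net area = 169.5 − 4 = 165.5.

165.5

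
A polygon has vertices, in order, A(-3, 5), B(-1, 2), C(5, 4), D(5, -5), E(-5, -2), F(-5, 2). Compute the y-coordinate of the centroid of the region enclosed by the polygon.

Apply the surveyor's formula. First the cross-terms c_i = x_i·y_{i+1} − x_{i+1}·y_i:
  -1, -14, -45, -35, -20, -19  ⇒  2A = -134, A = -67.
Then Σ (y_i + y_{i+1})·c_i = 66, so ȳ = 66 / (6·(-67)) = -11/67.

-11/67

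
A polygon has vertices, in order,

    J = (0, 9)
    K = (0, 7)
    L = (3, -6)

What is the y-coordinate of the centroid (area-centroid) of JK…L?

10/3

Apply Gauss's area formula. First the cross-terms c_i = x_i·y_{i+1} − x_{i+1}·y_i:
  0, -21, 27  ⇒  2A = 6, A = 3.
Then Σ (y_i + y_{i+1})·c_i = 60, so ȳ = 60 / (6·3) = 10/3.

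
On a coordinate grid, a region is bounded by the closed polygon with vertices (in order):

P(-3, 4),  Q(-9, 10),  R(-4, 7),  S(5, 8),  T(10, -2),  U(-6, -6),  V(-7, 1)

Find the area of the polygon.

159.5

Apply the shoelace formula: 2A = Σ (x_i·y_{i+1} − x_{i+1}·y_i), indices taken mod 7.
Σ = (6) + (-23) + (-67) + (-90) + (-72) + (-48) + (-25) = -319
Area = |Σ|/2 = 159.5.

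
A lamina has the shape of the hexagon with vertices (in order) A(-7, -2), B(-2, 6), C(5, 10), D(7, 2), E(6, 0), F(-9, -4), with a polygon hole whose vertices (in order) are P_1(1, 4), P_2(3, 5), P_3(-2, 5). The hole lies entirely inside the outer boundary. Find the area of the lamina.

98.5

Outer boundary:
Cross-terms: -46, -50, -60, -12, -24, -10  ⇒  Σ = -202
Area = |Σ|/2 = 101.
Hole:
Apply the shoelace formula: 2A = Σ (x_i·y_{i+1} − x_{i+1}·y_i), indices taken mod 3.
P_1→P_2: (1)(5) − (3)(4) = -7
P_2→P_3: (3)(5) − (-2)(5) = 25
P_3→P_1: (-2)(4) − (1)(5) = -13
Σ = 5
Area = |Σ|/2 = 2.5.
Net area = 101 − 2.5 = 98.5.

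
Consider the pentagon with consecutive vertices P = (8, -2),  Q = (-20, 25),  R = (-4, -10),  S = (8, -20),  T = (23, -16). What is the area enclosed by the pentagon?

Apply the shoelace (surveyor's) formula: 2A = Σ (x_i·y_{i+1} − x_{i+1}·y_i), indices taken mod 5.
Σ = (160) + (300) + (160) + (332) + (82) = 1034
Area = |Σ|/2 = 517.

517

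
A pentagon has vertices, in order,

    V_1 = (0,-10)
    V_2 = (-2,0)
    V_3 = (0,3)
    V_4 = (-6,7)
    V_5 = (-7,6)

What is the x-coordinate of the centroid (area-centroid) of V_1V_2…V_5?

Apply the shoelace (surveyor's) formula. First the cross-terms c_i = x_i·y_{i+1} − x_{i+1}·y_i:
  -20, -6, 18, 13, 70  ⇒  2A = 75, A = 37.5.
Then Σ (x_i + x_{i+1})·c_i = -715, so x̄ = -715 / (6·37.5) = -143/45.

-143/45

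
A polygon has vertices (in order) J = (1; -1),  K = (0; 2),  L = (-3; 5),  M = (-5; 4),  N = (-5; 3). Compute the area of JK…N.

Cross-terms: 2, 6, 13, 5, 2  ⇒  Σ = 28
Area = |Σ|/2 = 14.

14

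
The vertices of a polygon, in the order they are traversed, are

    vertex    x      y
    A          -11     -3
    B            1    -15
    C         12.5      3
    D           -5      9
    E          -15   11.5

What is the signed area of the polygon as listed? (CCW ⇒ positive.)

367.5

Apply the shoelace formula: 2A = Σ (x_i·y_{i+1} − x_{i+1}·y_i), indices taken mod 5.
Σ = (168) + (190.5) + (127.5) + (77.5) + (171.5) = 735
Signed area = Σ/2 = 367.5 (positive ⇒ counter-clockwise traversal).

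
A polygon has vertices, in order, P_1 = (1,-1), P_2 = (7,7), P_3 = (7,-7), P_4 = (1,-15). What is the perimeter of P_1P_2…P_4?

|P_1P_2| = √((6)² + (8)²) = √100 = 10
|P_2P_3| = √((0)² + (-14)²) = √196 = 14
|P_3P_4| = √((-6)² + (-8)²) = √100 = 10
|P_4P_1| = √((0)² + (14)²) = √196 = 14
Perimeter = 10 + 14 + 10 + 14 = 48.

48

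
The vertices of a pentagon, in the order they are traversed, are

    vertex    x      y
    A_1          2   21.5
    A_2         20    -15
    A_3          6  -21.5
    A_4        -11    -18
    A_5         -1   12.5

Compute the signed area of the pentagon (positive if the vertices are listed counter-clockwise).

-673.25

Apply the shoelace (surveyor's) formula: 2A = Σ (x_i·y_{i+1} − x_{i+1}·y_i), indices taken mod 5.
Σ = (-460) + (-340) + (-344.5) + (-155.5) + (-46.5) = -1346.5
Signed area = Σ/2 = -673.25 (negative ⇒ clockwise traversal).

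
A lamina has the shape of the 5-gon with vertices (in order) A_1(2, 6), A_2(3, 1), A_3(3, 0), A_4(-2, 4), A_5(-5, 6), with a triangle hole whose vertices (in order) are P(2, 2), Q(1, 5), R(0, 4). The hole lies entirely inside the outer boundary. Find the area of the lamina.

Outer boundary:
A_1→A_2: (2)(1) − (3)(6) = -16
A_2→A_3: (3)(0) − (3)(1) = -3
A_3→A_4: (3)(4) − (-2)(0) = 12
A_4→A_5: (-2)(6) − (-5)(4) = 8
A_5→A_1: (-5)(6) − (2)(6) = -42
Σ = -41
Area = |Σ|/2 = 20.5.
Hole:
Σ = (8) + (4) + (-8) = 4
Area = |Σ|/2 = 2.
Net area = 20.5 − 2 = 18.5.

18.5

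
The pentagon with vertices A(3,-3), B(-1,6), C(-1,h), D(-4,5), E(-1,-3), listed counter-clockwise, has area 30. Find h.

The doubled signed area Σ (x_i y_{i+1} − x_{i+1} y_i) is linear in h.
With h=0 it equals 45; the coefficient of h is 3 (from the two edges through C).
So 3·h + 45 = 2·30 = 60 ⇒ h = 5.

5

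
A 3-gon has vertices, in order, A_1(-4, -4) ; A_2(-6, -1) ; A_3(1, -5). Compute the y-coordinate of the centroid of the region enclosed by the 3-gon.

Apply the shoelace (surveyor's) formula. First the cross-terms c_i = x_i·y_{i+1} − x_{i+1}·y_i:
  -20, 31, -24  ⇒  2A = -13, A = -6.5.
Then Σ (y_i + y_{i+1})·c_i = 130, so ȳ = 130 / (6·(-6.5)) = -10/3.

-10/3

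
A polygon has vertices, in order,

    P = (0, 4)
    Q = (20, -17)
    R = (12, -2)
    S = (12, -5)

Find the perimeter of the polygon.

|PQ| = √((20)² + (-21)²) = √841 = 29
|QR| = √((-8)² + (15)²) = √289 = 17
|RS| = √((0)² + (-3)²) = √9 = 3
|SP| = √((-12)² + (9)²) = √225 = 15
Perimeter = 29 + 17 + 3 + 15 = 64.

64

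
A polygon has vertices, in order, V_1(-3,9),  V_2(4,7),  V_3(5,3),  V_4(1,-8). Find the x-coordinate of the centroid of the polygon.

Apply the surveyor's formula. First the cross-terms c_i = x_i·y_{i+1} − x_{i+1}·y_i:
  -57, -23, -43, -15  ⇒  2A = -138, A = -69.
Then Σ (x_i + x_{i+1})·c_i = -492, so x̄ = -492 / (6·(-69)) = 82/69.

82/69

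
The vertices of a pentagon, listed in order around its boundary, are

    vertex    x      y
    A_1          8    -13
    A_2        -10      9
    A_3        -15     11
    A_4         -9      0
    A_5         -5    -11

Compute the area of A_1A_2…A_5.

Apply the surveyor's formula: 2A = Σ (x_i·y_{i+1} − x_{i+1}·y_i), indices taken mod 5.
Cross-terms: -58, 25, 99, 99, 153  ⇒  Σ = 318
Area = |Σ|/2 = 159.

159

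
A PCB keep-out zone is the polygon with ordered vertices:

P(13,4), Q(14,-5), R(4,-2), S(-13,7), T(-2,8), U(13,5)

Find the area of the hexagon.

Σ = (-121) + (-8) + (2) + (-90) + (-114) + (-13) = -344
Area = |Σ|/2 = 172.

172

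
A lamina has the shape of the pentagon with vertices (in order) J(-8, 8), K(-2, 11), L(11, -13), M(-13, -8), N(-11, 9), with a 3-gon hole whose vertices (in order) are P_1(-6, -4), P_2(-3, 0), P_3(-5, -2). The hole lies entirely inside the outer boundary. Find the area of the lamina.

321.5

Outer boundary:
Cross-terms: -72, -95, -257, -205, -16  ⇒  Σ = -645
Area = |Σ|/2 = 322.5.
Hole:
Σ = (-12) + (6) + (8) = 2
Area = |Σ|/2 = 1.
Net area = 322.5 − 1 = 321.5.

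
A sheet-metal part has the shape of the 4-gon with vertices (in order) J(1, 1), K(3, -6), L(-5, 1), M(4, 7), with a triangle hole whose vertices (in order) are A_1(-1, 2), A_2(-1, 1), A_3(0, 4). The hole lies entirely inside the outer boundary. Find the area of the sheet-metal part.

38.5

Outer boundary:
Apply the surveyor's formula: 2A = Σ (x_i·y_{i+1} − x_{i+1}·y_i), indices taken mod 4.
Cross-terms: -9, -27, -39, -3  ⇒  Σ = -78
Area = |Σ|/2 = 39.
Hole:
Apply the surveyor's formula: 2A = Σ (x_i·y_{i+1} − x_{i+1}·y_i), indices taken mod 3.
Cross-terms: 1, -4, 4  ⇒  Σ = 1
Area = |Σ|/2 = 0.5.
Net area = 39 − 0.5 = 38.5.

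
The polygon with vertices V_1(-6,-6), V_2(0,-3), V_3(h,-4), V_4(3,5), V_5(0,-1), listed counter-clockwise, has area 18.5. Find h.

2

Write out the shoelace sum; only the two edges meeting at V_3 involve h:
2·Area = [(0·(-4) − h·(-3)) + (h·5 − 3·(-4))] + 9
       = 8·h + 21 = 37
⇒ h = 2.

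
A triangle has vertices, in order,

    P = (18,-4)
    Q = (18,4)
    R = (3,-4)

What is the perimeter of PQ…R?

40

|PQ| = √((0)² + (8)²) = √64 = 8
|QR| = √((-15)² + (-8)²) = √289 = 17
|RP| = √((15)² + (0)²) = √225 = 15
Perimeter = 8 + 17 + 15 = 40.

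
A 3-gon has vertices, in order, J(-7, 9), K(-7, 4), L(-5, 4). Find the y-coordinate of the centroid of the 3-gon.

Apply the shoelace formula. First the cross-terms c_i = x_i·y_{i+1} − x_{i+1}·y_i:
  35, -8, -17  ⇒  2A = 10, A = 5.
Then Σ (y_i + y_{i+1})·c_i = 170, so ȳ = 170 / (6·5) = 17/3.

17/3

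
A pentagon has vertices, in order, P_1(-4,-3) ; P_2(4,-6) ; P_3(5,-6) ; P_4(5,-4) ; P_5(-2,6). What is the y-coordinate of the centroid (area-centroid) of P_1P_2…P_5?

Apply the shoelace formula. First the cross-terms c_i = x_i·y_{i+1} − x_{i+1}·y_i:
  36, 6, 10, 22, 30  ⇒  2A = 104, A = 52.
Then Σ (y_i + y_{i+1})·c_i = -362, so ȳ = -362 / (6·52) = -181/156.

-181/156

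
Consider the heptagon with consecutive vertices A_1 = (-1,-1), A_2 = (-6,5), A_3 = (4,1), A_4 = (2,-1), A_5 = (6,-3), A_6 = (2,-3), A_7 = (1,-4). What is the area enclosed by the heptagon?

Apply Gauss's area formula: 2A = Σ (x_i·y_{i+1} − x_{i+1}·y_i), indices taken mod 7.
A_1→A_2: (-1)(5) − (-6)(-1) = -11
A_2→A_3: (-6)(1) − (4)(5) = -26
A_3→A_4: (4)(-1) − (2)(1) = -6
A_4→A_5: (2)(-3) − (6)(-1) = 0
A_5→A_6: (6)(-3) − (2)(-3) = -12
A_6→A_7: (2)(-4) − (1)(-3) = -5
A_7→A_1: (1)(-1) − (-1)(-4) = -5
Σ = -65
Area = |Σ|/2 = 32.5.

32.5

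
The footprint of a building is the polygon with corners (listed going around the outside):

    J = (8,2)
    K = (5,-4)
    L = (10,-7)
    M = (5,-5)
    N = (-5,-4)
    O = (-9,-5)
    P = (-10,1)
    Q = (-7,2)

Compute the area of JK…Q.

105

Apply the shoelace formula: 2A = Σ (x_i·y_{i+1} − x_{i+1}·y_i), indices taken mod 8.
Σ = (-42) + (5) + (-15) + (-45) + (-11) + (-59) + (-13) + (-30) = -210
Area = |Σ|/2 = 105.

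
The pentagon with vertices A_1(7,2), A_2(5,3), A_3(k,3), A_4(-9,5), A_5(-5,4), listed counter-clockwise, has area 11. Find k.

Write out the shoelace sum; only the two edges meeting at A_3 involve k:
2·Area = [(5·3 − k·3) + (k·5 − (-9)·3)] + -38
       = 2·k + 4 = 22
⇒ k = 9.

9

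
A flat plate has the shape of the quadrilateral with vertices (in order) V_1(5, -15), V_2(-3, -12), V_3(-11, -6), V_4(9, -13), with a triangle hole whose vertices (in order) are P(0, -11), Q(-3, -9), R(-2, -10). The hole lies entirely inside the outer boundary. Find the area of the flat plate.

Outer boundary:
Apply the surveyor's formula: 2A = Σ (x_i·y_{i+1} − x_{i+1}·y_i), indices taken mod 4.
Cross-terms: -105, -114, 197, -70  ⇒  Σ = -92
Area = |Σ|/2 = 46.
Hole:
Apply the surveyor's formula: 2A = Σ (x_i·y_{i+1} − x_{i+1}·y_i), indices taken mod 3.
Σ = (-33) + (12) + (22) = 1
Area = |Σ|/2 = 0.5.
Net area = 46 − 0.5 = 45.5.

45.5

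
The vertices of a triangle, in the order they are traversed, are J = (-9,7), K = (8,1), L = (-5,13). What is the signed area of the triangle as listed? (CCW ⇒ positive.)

63

Apply the shoelace formula: 2A = Σ (x_i·y_{i+1} − x_{i+1}·y_i), indices taken mod 3.
Σ = (-65) + (109) + (82) = 126
Signed area = Σ/2 = 63 (positive ⇒ counter-clockwise traversal).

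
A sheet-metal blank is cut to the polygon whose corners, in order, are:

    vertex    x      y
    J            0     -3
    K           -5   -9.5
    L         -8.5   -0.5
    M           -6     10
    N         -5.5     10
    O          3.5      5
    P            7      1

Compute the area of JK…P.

150.625

J→K: (0)(-9.5) − (-5)(-3) = -15
K→L: (-5)(-0.5) − (-8.5)(-9.5) = -78.25
L→M: (-8.5)(10) − (-6)(-0.5) = -88
M→N: (-6)(10) − (-5.5)(10) = -5
N→O: (-5.5)(5) − (3.5)(10) = -62.5
O→P: (3.5)(1) − (7)(5) = -31.5
P→J: (7)(-3) − (0)(1) = -21
Σ = -301.25
Area = |Σ|/2 = 150.625.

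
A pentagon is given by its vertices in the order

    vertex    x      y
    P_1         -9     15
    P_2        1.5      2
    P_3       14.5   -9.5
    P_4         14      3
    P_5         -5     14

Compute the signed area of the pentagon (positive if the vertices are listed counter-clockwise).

Apply the shoelace (surveyor's) formula: 2A = Σ (x_i·y_{i+1} − x_{i+1}·y_i), indices taken mod 5.
Cross-terms: -40.5, -43.25, 176.5, 211, 51  ⇒  Σ = 354.75
Signed area = Σ/2 = 177.375 (positive ⇒ counter-clockwise traversal).

177.375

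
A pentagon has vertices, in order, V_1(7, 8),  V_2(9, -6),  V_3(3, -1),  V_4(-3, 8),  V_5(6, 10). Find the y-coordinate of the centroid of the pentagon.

81/23

Apply the shoelace (surveyor's) formula. First the cross-terms c_i = x_i·y_{i+1} − x_{i+1}·y_i:
  -114, 9, 21, -78, -22  ⇒  2A = -184, A = -92.
Then Σ (y_i + y_{i+1})·c_i = -1944, so ȳ = -1944 / (6·(-92)) = 81/23.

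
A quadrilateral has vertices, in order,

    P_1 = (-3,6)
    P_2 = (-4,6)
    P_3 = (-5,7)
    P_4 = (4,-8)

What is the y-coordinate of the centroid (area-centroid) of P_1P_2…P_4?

Apply the shoelace formula. First the cross-terms c_i = x_i·y_{i+1} − x_{i+1}·y_i:
  6, 2, 12, 0  ⇒  2A = 20, A = 10.
Then Σ (y_i + y_{i+1})·c_i = 86, so ȳ = 86 / (6·10) = 43/30.

43/30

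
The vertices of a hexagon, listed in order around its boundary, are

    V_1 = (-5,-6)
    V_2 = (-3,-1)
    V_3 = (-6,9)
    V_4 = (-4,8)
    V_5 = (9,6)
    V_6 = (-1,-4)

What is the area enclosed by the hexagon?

V_1→V_2: (-5)(-1) − (-3)(-6) = -13
V_2→V_3: (-3)(9) − (-6)(-1) = -33
V_3→V_4: (-6)(8) − (-4)(9) = -12
V_4→V_5: (-4)(6) − (9)(8) = -96
V_5→V_6: (9)(-4) − (-1)(6) = -30
V_6→V_1: (-1)(-6) − (-5)(-4) = -14
Σ = -198
Area = |Σ|/2 = 99.

99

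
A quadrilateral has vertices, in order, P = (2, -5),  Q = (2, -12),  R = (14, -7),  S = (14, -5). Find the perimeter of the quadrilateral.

34

|PQ| = √((0)² + (-7)²) = √49 = 7
|QR| = √((12)² + (5)²) = √169 = 13
|RS| = √((0)² + (2)²) = √4 = 2
|SP| = √((-12)² + (0)²) = √144 = 12
Perimeter = 7 + 13 + 2 + 12 = 34.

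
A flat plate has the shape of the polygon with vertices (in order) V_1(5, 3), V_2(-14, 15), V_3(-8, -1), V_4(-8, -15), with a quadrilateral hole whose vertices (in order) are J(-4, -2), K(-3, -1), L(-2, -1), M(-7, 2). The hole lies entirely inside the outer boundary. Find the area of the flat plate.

Outer boundary:
Apply the shoelace formula: 2A = Σ (x_i·y_{i+1} − x_{i+1}·y_i), indices taken mod 4.
Σ = (117) + (134) + (112) + (51) = 414
Area = |Σ|/2 = 207.
Hole:
Apply the shoelace formula: 2A = Σ (x_i·y_{i+1} − x_{i+1}·y_i), indices taken mod 4.
Σ = (-2) + (1) + (-11) + (22) = 10
Area = |Σ|/2 = 5.
Net area = 207 − 5 = 202.

202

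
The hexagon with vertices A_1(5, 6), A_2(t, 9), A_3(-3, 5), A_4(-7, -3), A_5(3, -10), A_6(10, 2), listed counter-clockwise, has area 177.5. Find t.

-4

Write out the shoelace sum; only the two edges meeting at A_2 involve t:
2·Area = [(5·9 − t·6) + (t·5 − (-3)·9)] + 279
       = -1·t + 351 = 355
⇒ t = -4.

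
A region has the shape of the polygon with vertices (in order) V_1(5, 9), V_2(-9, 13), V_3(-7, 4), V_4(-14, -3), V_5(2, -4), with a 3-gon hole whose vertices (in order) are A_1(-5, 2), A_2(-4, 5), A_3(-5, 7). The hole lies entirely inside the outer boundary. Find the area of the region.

Outer boundary:
Apply the shoelace (surveyor's) formula: 2A = Σ (x_i·y_{i+1} − x_{i+1}·y_i), indices taken mod 5.
V_1→V_2: (5)(13) − (-9)(9) = 146
V_2→V_3: (-9)(4) − (-7)(13) = 55
V_3→V_4: (-7)(-3) − (-14)(4) = 77
V_4→V_5: (-14)(-4) − (2)(-3) = 62
V_5→V_1: (2)(9) − (5)(-4) = 38
Σ = 378
Area = |Σ|/2 = 189.
Hole:
Apply the surveyor's formula: 2A = Σ (x_i·y_{i+1} − x_{i+1}·y_i), indices taken mod 3.
Cross-terms: -17, -3, 25  ⇒  Σ = 5
Area = |Σ|/2 = 2.5.
Net area = 189 − 2.5 = 186.5.

186.5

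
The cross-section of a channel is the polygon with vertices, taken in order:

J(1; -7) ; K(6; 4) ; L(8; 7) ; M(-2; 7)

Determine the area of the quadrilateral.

66.5

Apply the surveyor's formula: 2A = Σ (x_i·y_{i+1} − x_{i+1}·y_i), indices taken mod 4.
Cross-terms: 46, 10, 70, 7  ⇒  Σ = 133
Area = |Σ|/2 = 66.5.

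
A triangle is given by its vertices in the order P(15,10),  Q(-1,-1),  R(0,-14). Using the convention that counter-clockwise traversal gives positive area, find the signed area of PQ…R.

109.5

Σ = (-5) + (14) + (210) = 219
Signed area = Σ/2 = 109.5 (positive ⇒ counter-clockwise traversal).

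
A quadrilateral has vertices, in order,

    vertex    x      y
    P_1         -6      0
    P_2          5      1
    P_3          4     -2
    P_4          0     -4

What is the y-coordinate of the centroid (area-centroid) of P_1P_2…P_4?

Apply the shoelace (surveyor's) formula. First the cross-terms c_i = x_i·y_{i+1} − x_{i+1}·y_i:
  -6, -14, -16, -24  ⇒  2A = -60, A = -30.
Then Σ (y_i + y_{i+1})·c_i = 200, so ȳ = 200 / (6·(-30)) = -10/9.

-10/9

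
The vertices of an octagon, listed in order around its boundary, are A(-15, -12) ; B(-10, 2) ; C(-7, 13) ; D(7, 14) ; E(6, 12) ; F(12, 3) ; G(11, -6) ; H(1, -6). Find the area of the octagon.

Apply the shoelace (surveyor's) formula: 2A = Σ (x_i·y_{i+1} − x_{i+1}·y_i), indices taken mod 8.
Cross-terms: -150, -116, -189, 0, -126, -105, -60, -102  ⇒  Σ = -848
Area = |Σ|/2 = 424.

424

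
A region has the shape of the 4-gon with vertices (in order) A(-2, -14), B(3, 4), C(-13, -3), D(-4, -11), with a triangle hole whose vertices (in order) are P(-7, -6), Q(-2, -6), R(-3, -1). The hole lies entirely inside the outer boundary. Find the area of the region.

Outer boundary:
Cross-terms: 34, 43, 131, 34  ⇒  Σ = 242
Area = |Σ|/2 = 121.
Hole:
Σ = (30) + (-16) + (11) = 25
Area = |Σ|/2 = 12.5.
Net area = 121 − 12.5 = 108.5.

108.5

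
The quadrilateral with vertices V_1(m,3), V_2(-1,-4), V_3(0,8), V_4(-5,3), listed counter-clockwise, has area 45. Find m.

Write out the shoelace sum; only the two edges meeting at V_1 involve m:
2·Area = [((-5)·3 − m·3) + (m·(-4) − (-1)·3)] + 32
       = -7·m + 20 = 90
⇒ m = -10.

-10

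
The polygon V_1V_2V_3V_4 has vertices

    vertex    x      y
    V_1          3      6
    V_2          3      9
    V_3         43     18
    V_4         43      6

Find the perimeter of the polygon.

|V_1V_2| = √((0)² + (3)²) = √9 = 3
|V_2V_3| = √((40)² + (9)²) = √1681 = 41
|V_3V_4| = √((0)² + (-12)²) = √144 = 12
|V_4V_1| = √((-40)² + (0)²) = √1600 = 40
Perimeter = 3 + 41 + 12 + 40 = 96.

96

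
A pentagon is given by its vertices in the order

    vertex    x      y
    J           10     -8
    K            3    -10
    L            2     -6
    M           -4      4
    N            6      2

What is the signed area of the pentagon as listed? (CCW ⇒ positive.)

-95

Apply the shoelace (surveyor's) formula: 2A = Σ (x_i·y_{i+1} − x_{i+1}·y_i), indices taken mod 5.
J→K: (10)(-10) − (3)(-8) = -76
K→L: (3)(-6) − (2)(-10) = 2
L→M: (2)(4) − (-4)(-6) = -16
M→N: (-4)(2) − (6)(4) = -32
N→J: (6)(-8) − (10)(2) = -68
Σ = -190
Signed area = Σ/2 = -95 (negative ⇒ clockwise traversal).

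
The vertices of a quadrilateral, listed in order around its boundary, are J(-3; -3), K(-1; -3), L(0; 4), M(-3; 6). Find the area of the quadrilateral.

Apply Gauss's area formula: 2A = Σ (x_i·y_{i+1} − x_{i+1}·y_i), indices taken mod 4.
Σ = (6) + (-4) + (12) + (27) = 41
Area = |Σ|/2 = 20.5.

20.5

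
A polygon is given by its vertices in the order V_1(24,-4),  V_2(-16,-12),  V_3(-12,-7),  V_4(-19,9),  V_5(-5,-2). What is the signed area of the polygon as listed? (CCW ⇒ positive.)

-237

Cross-terms: -352, -32, -241, 83, 68  ⇒  Σ = -474
Signed area = Σ/2 = -237 (negative ⇒ clockwise traversal).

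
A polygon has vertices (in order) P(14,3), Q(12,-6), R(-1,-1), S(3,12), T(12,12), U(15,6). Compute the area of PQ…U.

Σ = (-120) + (-18) + (-9) + (-108) + (-108) + (-39) = -402
Area = |Σ|/2 = 201.

201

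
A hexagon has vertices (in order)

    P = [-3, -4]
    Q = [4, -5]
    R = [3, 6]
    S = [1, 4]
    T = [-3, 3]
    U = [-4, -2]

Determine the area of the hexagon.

Apply the shoelace formula: 2A = Σ (x_i·y_{i+1} − x_{i+1}·y_i), indices taken mod 6.
Σ = (31) + (39) + (6) + (15) + (18) + (10) = 119
Area = |Σ|/2 = 59.5.

59.5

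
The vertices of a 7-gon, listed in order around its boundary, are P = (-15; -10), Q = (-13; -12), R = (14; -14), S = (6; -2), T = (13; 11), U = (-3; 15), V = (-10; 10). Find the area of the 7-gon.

573

P→Q: (-15)(-12) − (-13)(-10) = 50
Q→R: (-13)(-14) − (14)(-12) = 350
R→S: (14)(-2) − (6)(-14) = 56
S→T: (6)(11) − (13)(-2) = 92
T→U: (13)(15) − (-3)(11) = 228
U→V: (-3)(10) − (-10)(15) = 120
V→P: (-10)(-10) − (-15)(10) = 250
Σ = 1146
Area = |Σ|/2 = 573.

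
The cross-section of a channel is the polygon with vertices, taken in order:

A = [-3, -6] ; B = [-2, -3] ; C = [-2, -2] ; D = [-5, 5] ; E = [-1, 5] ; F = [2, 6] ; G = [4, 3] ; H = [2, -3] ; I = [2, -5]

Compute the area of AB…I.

Apply the shoelace (surveyor's) formula: 2A = Σ (x_i·y_{i+1} − x_{i+1}·y_i), indices taken mod 9.
A→B: (-3)(-3) − (-2)(-6) = -3
B→C: (-2)(-2) − (-2)(-3) = -2
C→D: (-2)(5) − (-5)(-2) = -20
D→E: (-5)(5) − (-1)(5) = -20
E→F: (-1)(6) − (2)(5) = -16
F→G: (2)(3) − (4)(6) = -18
G→H: (4)(-3) − (2)(3) = -18
H→I: (2)(-5) − (2)(-3) = -4
I→A: (2)(-6) − (-3)(-5) = -27
Σ = -128
Area = |Σ|/2 = 64.

64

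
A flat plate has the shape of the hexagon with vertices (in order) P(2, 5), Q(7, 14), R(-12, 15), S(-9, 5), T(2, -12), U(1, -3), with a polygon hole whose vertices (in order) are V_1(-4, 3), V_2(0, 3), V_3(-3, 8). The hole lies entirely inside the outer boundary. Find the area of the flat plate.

218

Outer boundary:
Apply the shoelace (surveyor's) formula: 2A = Σ (x_i·y_{i+1} − x_{i+1}·y_i), indices taken mod 6.
Cross-terms: -7, 273, 75, 98, 6, 11  ⇒  Σ = 456
Area = |Σ|/2 = 228.
Hole:
Cross-terms: -12, 9, 23  ⇒  Σ = 20
Area = |Σ|/2 = 10.
Net area = 228 − 10 = 218.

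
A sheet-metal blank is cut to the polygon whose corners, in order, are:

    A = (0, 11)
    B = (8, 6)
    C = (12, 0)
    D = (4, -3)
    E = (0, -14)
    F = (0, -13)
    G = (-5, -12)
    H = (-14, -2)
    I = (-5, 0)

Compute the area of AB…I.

Σ = (-88) + (-72) + (-36) + (-56) + (0) + (-65) + (-158) + (-10) + (-55) = -540
Area = |Σ|/2 = 270.

270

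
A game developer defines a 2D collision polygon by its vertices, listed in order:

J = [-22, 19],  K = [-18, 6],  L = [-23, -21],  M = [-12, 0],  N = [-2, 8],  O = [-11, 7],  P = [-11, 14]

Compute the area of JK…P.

Apply Gauss's area formula: 2A = Σ (x_i·y_{i+1} − x_{i+1}·y_i), indices taken mod 7.
Σ = (210) + (516) + (-252) + (-96) + (74) + (-77) + (99) = 474
Area = |Σ|/2 = 237.

237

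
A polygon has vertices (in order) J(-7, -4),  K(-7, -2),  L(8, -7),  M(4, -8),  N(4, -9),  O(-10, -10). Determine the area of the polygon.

Apply Gauss's area formula: 2A = Σ (x_i·y_{i+1} − x_{i+1}·y_i), indices taken mod 6.
Σ = (-14) + (65) + (-36) + (-4) + (-130) + (-30) = -149
Area = |Σ|/2 = 74.5.

74.5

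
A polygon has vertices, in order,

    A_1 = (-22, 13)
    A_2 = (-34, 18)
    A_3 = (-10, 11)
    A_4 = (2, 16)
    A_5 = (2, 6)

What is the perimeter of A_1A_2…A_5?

|A_1A_2| = √((-12)² + (5)²) = √169 = 13
|A_2A_3| = √((24)² + (-7)²) = √625 = 25
|A_3A_4| = √((12)² + (5)²) = √169 = 13
|A_4A_5| = √((0)² + (-10)²) = √100 = 10
|A_5A_1| = √((-24)² + (7)²) = √625 = 25
Perimeter = 13 + 25 + 13 + 10 + 25 = 86.

86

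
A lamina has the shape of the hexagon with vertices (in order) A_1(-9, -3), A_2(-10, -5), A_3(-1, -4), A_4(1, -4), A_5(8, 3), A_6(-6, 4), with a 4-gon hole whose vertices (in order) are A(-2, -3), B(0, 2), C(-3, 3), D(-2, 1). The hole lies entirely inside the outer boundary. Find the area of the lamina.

Outer boundary:
A_1→A_2: (-9)(-5) − (-10)(-3) = 15
A_2→A_3: (-10)(-4) − (-1)(-5) = 35
A_3→A_4: (-1)(-4) − (1)(-4) = 8
A_4→A_5: (1)(3) − (8)(-4) = 35
A_5→A_6: (8)(4) − (-6)(3) = 50
A_6→A_1: (-6)(-3) − (-9)(4) = 54
Σ = 197
Area = |Σ|/2 = 98.5.
Hole:
Σ = (-4) + (6) + (3) + (8) = 13
Area = |Σ|/2 = 6.5.
Net area = 98.5 − 6.5 = 92.

92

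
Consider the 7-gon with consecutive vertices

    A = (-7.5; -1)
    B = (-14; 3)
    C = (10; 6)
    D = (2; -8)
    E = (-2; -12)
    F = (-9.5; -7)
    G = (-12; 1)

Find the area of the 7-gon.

Apply the shoelace (surveyor's) formula: 2A = Σ (x_i·y_{i+1} − x_{i+1}·y_i), indices taken mod 7.
A→B: (-7.5)(3) − (-14)(-1) = -36.5
B→C: (-14)(6) − (10)(3) = -114
C→D: (10)(-8) − (2)(6) = -92
D→E: (2)(-12) − (-2)(-8) = -40
E→F: (-2)(-7) − (-9.5)(-12) = -100
F→G: (-9.5)(1) − (-12)(-7) = -93.5
G→A: (-12)(-1) − (-7.5)(1) = 19.5
Σ = -456.5
Area = |Σ|/2 = 228.25.

228.25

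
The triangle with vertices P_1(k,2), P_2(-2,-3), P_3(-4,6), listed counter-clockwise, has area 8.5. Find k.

-5

Write out the shoelace sum; only the two edges meeting at P_1 involve k:
2·Area = [((-4)·2 − k·6) + (k·(-3) − (-2)·2)] + -24
       = -9·k + -28 = 17
⇒ k = -5.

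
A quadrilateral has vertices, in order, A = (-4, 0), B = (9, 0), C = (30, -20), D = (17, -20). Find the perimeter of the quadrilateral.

|AB| = √((13)² + (0)²) = √169 = 13
|BC| = √((21)² + (-20)²) = √841 = 29
|CD| = √((-13)² + (0)²) = √169 = 13
|DA| = √((-21)² + (20)²) = √841 = 29
Perimeter = 13 + 29 + 13 + 29 = 84.

84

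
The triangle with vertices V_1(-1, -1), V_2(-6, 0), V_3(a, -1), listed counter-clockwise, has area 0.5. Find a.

-2

The doubled signed area Σ (x_i y_{i+1} − x_{i+1} y_i) is linear in a.
With a=0 it equals -1; the coefficient of a is -1 (from the two edges through V_3).
So -1·a + -1 = 2·0.5 = 1 ⇒ a = -2.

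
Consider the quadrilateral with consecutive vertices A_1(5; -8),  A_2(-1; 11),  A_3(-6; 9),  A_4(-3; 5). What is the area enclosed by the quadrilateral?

Apply the surveyor's formula: 2A = Σ (x_i·y_{i+1} − x_{i+1}·y_i), indices taken mod 4.
A_1→A_2: (5)(11) − (-1)(-8) = 47
A_2→A_3: (-1)(9) − (-6)(11) = 57
A_3→A_4: (-6)(5) − (-3)(9) = -3
A_4→A_1: (-3)(-8) − (5)(5) = -1
Σ = 100
Area = |Σ|/2 = 50.

50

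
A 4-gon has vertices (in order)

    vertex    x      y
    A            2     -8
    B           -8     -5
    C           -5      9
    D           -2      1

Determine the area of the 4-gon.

Apply the shoelace formula: 2A = Σ (x_i·y_{i+1} − x_{i+1}·y_i), indices taken mod 4.
Σ = (-74) + (-97) + (13) + (14) = -144
Area = |Σ|/2 = 72.

72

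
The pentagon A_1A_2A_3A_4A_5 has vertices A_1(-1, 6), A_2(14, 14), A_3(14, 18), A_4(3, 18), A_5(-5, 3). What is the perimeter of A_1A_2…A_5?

|A_1A_2| = √((15)² + (8)²) = √289 = 17
|A_2A_3| = √((0)² + (4)²) = √16 = 4
|A_3A_4| = √((-11)² + (0)²) = √121 = 11
|A_4A_5| = √((-8)² + (-15)²) = √289 = 17
|A_5A_1| = √((4)² + (3)²) = √25 = 5
Perimeter = 17 + 4 + 11 + 17 + 5 = 54.

54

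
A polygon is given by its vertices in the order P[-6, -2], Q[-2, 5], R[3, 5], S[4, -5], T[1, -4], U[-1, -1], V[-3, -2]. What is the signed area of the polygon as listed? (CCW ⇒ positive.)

Apply the surveyor's formula: 2A = Σ (x_i·y_{i+1} − x_{i+1}·y_i), indices taken mod 7.
Σ = (-34) + (-25) + (-35) + (-11) + (-5) + (-1) + (-6) = -117
Signed area = Σ/2 = -58.5 (negative ⇒ clockwise traversal).

-58.5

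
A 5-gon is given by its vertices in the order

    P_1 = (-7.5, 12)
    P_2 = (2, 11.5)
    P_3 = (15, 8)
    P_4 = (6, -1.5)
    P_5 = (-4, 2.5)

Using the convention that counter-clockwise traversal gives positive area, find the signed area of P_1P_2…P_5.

Σ = (-110.25) + (-156.5) + (-70.5) + (9) + (-29.25) = -357.5
Signed area = Σ/2 = -178.75 (negative ⇒ clockwise traversal).

-178.75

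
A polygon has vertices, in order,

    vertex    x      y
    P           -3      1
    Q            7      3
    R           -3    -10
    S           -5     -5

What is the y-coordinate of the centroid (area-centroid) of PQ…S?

Apply the shoelace (surveyor's) formula. First the cross-terms c_i = x_i·y_{i+1} − x_{i+1}·y_i:
  -16, -61, -35, -20  ⇒  2A = -132, A = -66.
Then Σ (y_i + y_{i+1})·c_i = 968, so ȳ = 968 / (6·(-66)) = -22/9.

-22/9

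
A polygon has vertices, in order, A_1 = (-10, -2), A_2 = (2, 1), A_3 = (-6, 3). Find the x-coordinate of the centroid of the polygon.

Apply the shoelace (surveyor's) formula. First the cross-terms c_i = x_i·y_{i+1} − x_{i+1}·y_i:
  -6, 12, 42  ⇒  2A = 48, A = 24.
Then Σ (x_i + x_{i+1})·c_i = -672, so x̄ = -672 / (6·24) = -14/3.

-14/3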